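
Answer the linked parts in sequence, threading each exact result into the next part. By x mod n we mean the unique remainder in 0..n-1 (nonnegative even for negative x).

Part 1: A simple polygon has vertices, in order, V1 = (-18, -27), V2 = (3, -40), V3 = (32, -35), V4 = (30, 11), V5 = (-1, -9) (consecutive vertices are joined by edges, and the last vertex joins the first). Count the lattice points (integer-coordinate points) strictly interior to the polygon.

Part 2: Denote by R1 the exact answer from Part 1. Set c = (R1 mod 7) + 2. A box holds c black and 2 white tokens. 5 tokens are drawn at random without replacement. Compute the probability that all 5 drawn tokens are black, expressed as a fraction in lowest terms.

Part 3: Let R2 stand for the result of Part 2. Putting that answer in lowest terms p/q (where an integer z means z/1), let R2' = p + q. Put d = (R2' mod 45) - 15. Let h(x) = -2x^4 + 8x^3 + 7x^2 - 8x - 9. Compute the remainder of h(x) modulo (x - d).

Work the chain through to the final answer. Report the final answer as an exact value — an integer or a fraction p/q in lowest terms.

-889

Part 1: cross terms: (-18*-40 - 3*-27)=801, (3*-35 - 32*-40)=1175, (32*11 - 30*-35)=1402, (30*-9 - -1*11)=-259, (-1*-27 - -18*-9)=-135; twice the area = |2984| = 2984; area = 1492; boundary points = 1 + 1 + 2 + 1 + 1 = 6; strictly interior points = area - boundary/2 + 1 = 1490; answer 1490
Part 2: R1 = 1490; c = 8; total draws C(10,5) = 252; favorable C(8,5) = 56; P = 2/9; answer 2/9
Part 3: R2 = 2/9; threaded value p + q = 11; d = -4; remainder = value at the root: -2*(-4)^4 + 8*(-4)^3 + 7*(-4)^2 - 8*(-4)^1 - 9 = (-512) + (-512) + (112) + (32) + (-9) = -889; answer -889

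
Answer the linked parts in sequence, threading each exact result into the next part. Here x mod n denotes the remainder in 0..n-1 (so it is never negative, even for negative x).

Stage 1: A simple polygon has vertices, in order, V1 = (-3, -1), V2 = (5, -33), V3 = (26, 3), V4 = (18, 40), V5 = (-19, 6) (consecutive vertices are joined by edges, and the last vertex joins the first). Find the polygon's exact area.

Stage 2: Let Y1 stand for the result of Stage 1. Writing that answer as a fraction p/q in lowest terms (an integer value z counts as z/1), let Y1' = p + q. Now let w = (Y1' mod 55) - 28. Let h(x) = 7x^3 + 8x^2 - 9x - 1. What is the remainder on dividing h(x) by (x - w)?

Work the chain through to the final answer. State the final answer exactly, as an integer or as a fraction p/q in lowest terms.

Stage 1: cross terms: (-3*-33 - 5*-1)=104, (5*3 - 26*-33)=873, (26*40 - 18*3)=986, (18*6 - -19*40)=868, (-19*-1 - -3*6)=37; twice the area = |2868| = 2868; area = 1434; answer 1434
Stage 2: Y1 = 1434; threaded value p + q = 1435; w = -23; remainder = value at the root: 7*(-23)^3 + 8*(-23)^2 - 9*(-23)^1 - 1 = (-85169) + (4232) + (207) + (-1) = -80731; answer -80731

-80731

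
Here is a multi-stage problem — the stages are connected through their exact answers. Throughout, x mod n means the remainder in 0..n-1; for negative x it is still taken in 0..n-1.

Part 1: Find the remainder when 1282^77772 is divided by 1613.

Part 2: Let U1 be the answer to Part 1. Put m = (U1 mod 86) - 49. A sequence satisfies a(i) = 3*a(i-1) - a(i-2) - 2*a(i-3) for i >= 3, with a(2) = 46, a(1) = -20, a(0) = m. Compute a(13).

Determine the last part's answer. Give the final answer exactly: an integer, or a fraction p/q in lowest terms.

741206

Part 1: squarings mod 1613: 1282^1=1282, 1282^2=1490, 1282^4=612, 1282^8=328, 1282^16=1126, 1282^32=58, 1282^64=138, 1282^128=1301, 1282^256=564, 1282^512=335, 1282^1024=928, 1282^2048=1455, 1282^4096=769, 1282^8192=1003, 1282^16384=1110, 1282^32768=1381, 1282^65536=595; 1282^77772 = 1282^4 * 1282^8 * 1282^64 * 1282^128 * 1282^256 * 1282^512 * 1282^1024 * 1282^2048 * 1282^8192 * 1282^65536 = 360 (mod 1613); answer 360
Part 2: U1 = 360; m = -33; a(3) = 3*(46) - 1*(-20) - 2*(-33) = 224; iterating: a(3)=224, a(4)=666, a(5)=1682, a(6)=3932, a(7)=8782, a(8)=19050, a(9)=40504, a(10)=84898, a(11)=176090, a(12)=362364, a(13)=741206; answer 741206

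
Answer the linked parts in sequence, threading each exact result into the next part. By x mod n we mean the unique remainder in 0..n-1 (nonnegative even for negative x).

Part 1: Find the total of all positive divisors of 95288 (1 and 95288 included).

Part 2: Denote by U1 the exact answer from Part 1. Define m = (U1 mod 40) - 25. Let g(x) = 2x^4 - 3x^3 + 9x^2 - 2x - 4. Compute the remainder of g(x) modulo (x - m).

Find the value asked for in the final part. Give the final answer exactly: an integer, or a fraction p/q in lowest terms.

Part 1: 95288 = 2^3 * 43 * 277; sigma = (1 + 2 + 4 + 8) * (1 + 43) * (1 + 277) = 15 * 44 * 278 = 183480; answer 183480
Part 2: U1 = 183480; m = -25; remainder = value at the root: 2*(-25)^4 - 3*(-25)^3 + 9*(-25)^2 - 2*(-25)^1 - 4 = (781250) + (46875) + (5625) + (50) + (-4) = 833796; answer 833796

833796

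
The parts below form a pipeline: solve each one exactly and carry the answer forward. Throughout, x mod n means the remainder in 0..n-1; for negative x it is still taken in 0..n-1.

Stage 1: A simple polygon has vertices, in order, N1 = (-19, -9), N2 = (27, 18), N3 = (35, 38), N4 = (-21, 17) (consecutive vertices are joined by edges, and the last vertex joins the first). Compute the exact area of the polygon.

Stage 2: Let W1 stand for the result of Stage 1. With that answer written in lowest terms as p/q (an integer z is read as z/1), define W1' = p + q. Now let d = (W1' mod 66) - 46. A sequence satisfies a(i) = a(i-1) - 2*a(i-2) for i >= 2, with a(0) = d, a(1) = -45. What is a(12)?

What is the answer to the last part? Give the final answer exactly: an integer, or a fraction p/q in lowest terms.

-2025

Stage 1: cross terms: (-19*18 - 27*-9)=-99, (27*38 - 35*18)=396, (35*17 - -21*38)=1393, (-21*-9 - -19*17)=512; twice the area = |2202| = 2202; area = 1101; answer 1101
Stage 2: W1 = 1101; threaded value p + q = 1102; d = 0; a(2) = 1*(-45) - 2*(0) = -45; iterating: a(2)=-45, a(3)=45, a(4)=135, a(5)=45, a(6)=-225, a(7)=-315, a(8)=135, a(9)=765, a(10)=495, a(11)=-1035, a(12)=-2025; answer -2025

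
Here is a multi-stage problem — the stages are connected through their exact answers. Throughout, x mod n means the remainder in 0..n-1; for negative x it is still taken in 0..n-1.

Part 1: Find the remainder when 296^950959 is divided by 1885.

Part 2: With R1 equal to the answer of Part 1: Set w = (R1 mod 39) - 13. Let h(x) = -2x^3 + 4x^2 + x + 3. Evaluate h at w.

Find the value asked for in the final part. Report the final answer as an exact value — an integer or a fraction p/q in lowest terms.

-22192

Part 1: squarings mod 1885: 296^1=296, 296^2=906, 296^4=861, 296^8=516, 296^16=471, 296^32=1296, 296^64=81, 296^128=906, 296^256=861, 296^512=516, 296^1024=471, 296^2048=1296, 296^4096=81, 296^8192=906, 296^16384=861, 296^32768=516, 296^65536=471, 296^131072=1296, 296^262144=81, 296^524288=906; 296^950959 = 296^1 * 296^2 * 296^4 * 296^8 * 296^32 * 296^128 * 296^512 * 296^32768 * 296^131072 * 296^262144 * 296^524288 = 1791 (mod 1885); answer 1791
Part 2: R1 = 1791; w = 23; -2*(23)^3 + 4*(23)^2 + 1*(23)^1 + 3 = (-24334) + (2116) + (23) + (3) = -22192; answer -22192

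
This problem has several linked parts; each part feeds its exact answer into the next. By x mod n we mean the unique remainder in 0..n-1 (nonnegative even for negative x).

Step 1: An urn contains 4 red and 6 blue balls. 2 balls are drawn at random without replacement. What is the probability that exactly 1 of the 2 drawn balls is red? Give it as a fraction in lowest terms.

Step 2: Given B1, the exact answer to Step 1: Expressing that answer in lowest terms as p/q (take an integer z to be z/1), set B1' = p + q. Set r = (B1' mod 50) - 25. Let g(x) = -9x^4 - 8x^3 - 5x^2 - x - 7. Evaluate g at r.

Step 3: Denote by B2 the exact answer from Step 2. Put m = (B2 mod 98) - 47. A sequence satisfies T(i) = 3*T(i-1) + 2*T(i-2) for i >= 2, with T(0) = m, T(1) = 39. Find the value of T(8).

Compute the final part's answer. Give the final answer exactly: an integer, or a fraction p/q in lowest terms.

400025

Step 1: total draws C(10,2) = 45; favorable C(4,1)*C(6,1) = 24; P = 8/15; answer 8/15
Step 2: B1 = 8/15; threaded value p + q = 23; r = -2; -9*(-2)^4 - 8*(-2)^3 - 5*(-2)^2 - 1*(-2)^1 - 7 = (-144) + (64) + (-20) + (2) + (-7) = -105; answer -105
Step 3: B2 = -105; m = 44; T(2) = 3*(39) + 2*(44) = 205; iterating: T(2)=205, T(3)=693, T(4)=2489, T(5)=8853, T(6)=31537, T(7)=112317, T(8)=400025; answer 400025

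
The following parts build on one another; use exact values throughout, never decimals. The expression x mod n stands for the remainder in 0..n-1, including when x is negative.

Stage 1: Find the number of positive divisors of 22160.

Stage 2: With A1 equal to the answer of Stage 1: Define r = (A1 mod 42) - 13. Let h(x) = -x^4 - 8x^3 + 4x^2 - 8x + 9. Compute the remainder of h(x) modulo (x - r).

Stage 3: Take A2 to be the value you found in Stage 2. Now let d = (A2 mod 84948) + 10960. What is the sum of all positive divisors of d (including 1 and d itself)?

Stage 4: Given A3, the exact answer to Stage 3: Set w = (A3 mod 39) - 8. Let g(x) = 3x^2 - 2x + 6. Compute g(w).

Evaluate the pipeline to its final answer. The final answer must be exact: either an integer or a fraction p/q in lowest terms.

487

Stage 1: 22160 = 2^4 * 5 * 277; number of divisors = (4+1) * (1+1) * (1+1) = 20; answer 20
Stage 2: A1 = 20; r = 7; remainder = value at the root: -1*(7)^4 - 8*(7)^3 + 4*(7)^2 - 8*(7)^1 + 9 = (-2401) + (-2744) + (196) + (-56) + (9) = -4996; answer -4996
Stage 3: A2 = -4996; d = 90912; 90912 = 2^5 * 3 * 947; sigma = (1 + 2 + 4 + 8 + 16 + 32) * (1 + 3) * (1 + 947) = 63 * 4 * 948 = 238896; answer 238896
Stage 4: A3 = 238896; w = 13; 3*(13)^2 - 2*(13)^1 + 6 = (507) + (-26) + (6) = 487; answer 487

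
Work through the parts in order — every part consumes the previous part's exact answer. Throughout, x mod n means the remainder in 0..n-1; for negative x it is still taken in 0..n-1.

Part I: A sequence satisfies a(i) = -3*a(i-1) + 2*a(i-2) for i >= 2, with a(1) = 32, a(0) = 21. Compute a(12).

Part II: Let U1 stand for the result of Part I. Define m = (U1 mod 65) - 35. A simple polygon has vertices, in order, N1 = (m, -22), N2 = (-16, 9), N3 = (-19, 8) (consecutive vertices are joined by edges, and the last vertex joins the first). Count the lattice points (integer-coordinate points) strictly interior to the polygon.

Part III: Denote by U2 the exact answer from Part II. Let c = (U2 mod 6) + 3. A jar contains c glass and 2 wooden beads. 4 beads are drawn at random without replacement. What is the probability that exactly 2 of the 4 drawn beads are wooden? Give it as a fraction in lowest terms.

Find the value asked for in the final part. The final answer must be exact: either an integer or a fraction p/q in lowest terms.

Part I: a(2) = -3*(32) + 2*(21) = -54; iterating: a(2)=-54, a(3)=226, a(4)=-786, a(5)=2810, a(6)=-10002, a(7)=35626, a(8)=-126882, a(9)=451898, a(10)=-1609458, a(11)=5732170, a(12)=-20415426; answer -20415426
Part II: U1 = -20415426; m = -1; cross terms: (-1*9 - -16*-22)=-361, (-16*8 - -19*9)=43, (-19*-22 - -1*8)=426; twice the area = |108| = 108; area = 54; boundary points = 1 + 1 + 6 = 8; strictly interior points = area - boundary/2 + 1 = 51; answer 51
Part III: U2 = 51; c = 6; total draws C(8,4) = 70; favorable C(2,2)*C(6,2) = 15; P = 3/14; answer 3/14

3/14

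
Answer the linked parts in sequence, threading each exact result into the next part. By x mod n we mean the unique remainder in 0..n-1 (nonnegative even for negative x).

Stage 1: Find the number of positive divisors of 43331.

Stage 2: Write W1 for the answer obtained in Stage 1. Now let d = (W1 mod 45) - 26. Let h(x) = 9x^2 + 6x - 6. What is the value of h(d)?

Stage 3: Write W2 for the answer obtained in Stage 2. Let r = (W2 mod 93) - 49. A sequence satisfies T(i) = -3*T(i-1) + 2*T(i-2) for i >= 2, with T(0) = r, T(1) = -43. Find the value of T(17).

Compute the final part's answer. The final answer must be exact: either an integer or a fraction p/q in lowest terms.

-12865864099

Stage 1: 43331 is prime, so its only divisors are 1 and 43331; count = 2; answer 2
Stage 2: W1 = 2; d = -24; 9*(-24)^2 + 6*(-24)^1 - 6 = (5184) + (-144) + (-6) = 5034; answer 5034
Stage 3: W2 = 5034; r = -37; T(2) = -3*(-43) + 2*(-37) = 55; iterating: T(2)=55, T(3)=-251, T(4)=863, T(5)=-3091, T(6)=10999, T(7)=-39179, T(8)=139535, T(9)=-496963, T(10)=1769959, T(11)=-6303803, T(12)=22451327, T(13)=-79961587, T(14)=284787415, T(15)=-1014285419, T(16)=3612431087, T(17)=-12865864099; answer -12865864099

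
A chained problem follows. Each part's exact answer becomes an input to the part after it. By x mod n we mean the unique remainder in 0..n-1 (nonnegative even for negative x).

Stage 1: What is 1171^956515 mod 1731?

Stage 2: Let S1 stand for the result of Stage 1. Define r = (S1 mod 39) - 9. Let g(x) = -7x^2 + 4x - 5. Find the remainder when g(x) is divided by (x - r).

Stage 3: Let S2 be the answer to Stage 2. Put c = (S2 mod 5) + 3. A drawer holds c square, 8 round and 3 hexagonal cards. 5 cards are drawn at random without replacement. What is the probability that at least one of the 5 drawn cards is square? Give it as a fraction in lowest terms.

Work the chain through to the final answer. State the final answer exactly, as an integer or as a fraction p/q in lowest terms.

193/204

Stage 1: squarings mod 1731: 1171^1=1171, 1171^2=289, 1171^4=433, 1171^8=541, 1171^16=142, 1171^32=1123, 1171^64=961, 1171^128=898, 1171^256=1489, 1171^512=1441, 1171^1024=1012, 1171^2048=1123, 1171^4096=961, 1171^8192=898, 1171^16384=1489, 1171^32768=1441, 1171^65536=1012, 1171^131072=1123, 1171^262144=961, 1171^524288=898; 1171^956515 = 1171^1 * 1171^2 * 1171^32 * 1171^64 * 1171^2048 * 1171^4096 * 1171^32768 * 1171^131072 * 1171^262144 * 1171^524288 = 379 (mod 1731); answer 379
Stage 2: S1 = 379; r = 19; remainder = value at the root: -7*(19)^2 + 4*(19)^1 - 5 = (-2527) + (76) + (-5) = -2456; answer -2456
Stage 3: S2 = -2456; c = 7; total draws C(18,5) = 8568; complement C(11,5) = 462; favorable 8568 - 462 = 8106; P = 193/204; answer 193/204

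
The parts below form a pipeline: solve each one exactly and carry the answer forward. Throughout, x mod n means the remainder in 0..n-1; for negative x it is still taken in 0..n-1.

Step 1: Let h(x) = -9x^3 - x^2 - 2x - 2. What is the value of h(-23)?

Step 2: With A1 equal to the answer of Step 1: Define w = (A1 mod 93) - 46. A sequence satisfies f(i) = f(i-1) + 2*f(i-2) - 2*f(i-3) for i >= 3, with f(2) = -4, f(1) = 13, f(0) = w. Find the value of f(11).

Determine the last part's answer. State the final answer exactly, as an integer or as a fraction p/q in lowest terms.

Step 1: -9*(-23)^3 - 1*(-23)^2 - 2*(-23)^1 - 2 = (109503) + (-529) + (46) + (-2) = 109018; answer 109018
Step 2: A1 = 109018; w = -24; f(3) = 1*(-4) + 2*(13) - 2*(-24) = 70; iterating: f(3)=70, f(4)=36, f(5)=184, f(6)=116, f(7)=412, f(8)=276, f(9)=868, f(10)=596, f(11)=1780; answer 1780

1780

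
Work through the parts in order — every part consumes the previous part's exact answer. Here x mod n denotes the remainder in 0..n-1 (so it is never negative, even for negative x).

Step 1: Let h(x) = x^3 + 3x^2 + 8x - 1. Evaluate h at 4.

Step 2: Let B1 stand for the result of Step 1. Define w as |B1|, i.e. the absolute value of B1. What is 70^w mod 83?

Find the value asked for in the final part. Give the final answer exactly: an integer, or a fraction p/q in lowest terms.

36

Step 1: 1*(4)^3 + 3*(4)^2 + 8*(4)^1 - 1 = (64) + (48) + (32) + (-1) = 143; answer 143
Step 2: B1 = 143; w = 143; squarings mod 83: 70^1=70, 70^2=3, 70^4=9, 70^8=81, 70^16=4, 70^32=16, 70^64=7, 70^128=49; 70^143 = 70^1 * 70^2 * 70^4 * 70^8 * 70^128 = 36 (mod 83); answer 36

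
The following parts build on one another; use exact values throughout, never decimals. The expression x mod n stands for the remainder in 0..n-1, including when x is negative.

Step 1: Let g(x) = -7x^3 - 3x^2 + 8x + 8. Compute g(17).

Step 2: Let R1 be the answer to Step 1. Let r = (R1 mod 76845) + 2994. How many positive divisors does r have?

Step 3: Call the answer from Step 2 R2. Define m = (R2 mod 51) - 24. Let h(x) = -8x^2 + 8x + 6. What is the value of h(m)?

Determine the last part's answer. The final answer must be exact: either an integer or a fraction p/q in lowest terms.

Step 1: -7*(17)^3 - 3*(17)^2 + 8*(17)^1 + 8 = (-34391) + (-867) + (136) + (8) = -35114; answer -35114
Step 2: R1 = -35114; r = 44725; 44725 = 5^2 * 1789; number of divisors = (2+1) * (1+1) = 6; answer 6
Step 3: R2 = 6; m = -18; -8*(-18)^2 + 8*(-18)^1 + 6 = (-2592) + (-144) + (6) = -2730; answer -2730

-2730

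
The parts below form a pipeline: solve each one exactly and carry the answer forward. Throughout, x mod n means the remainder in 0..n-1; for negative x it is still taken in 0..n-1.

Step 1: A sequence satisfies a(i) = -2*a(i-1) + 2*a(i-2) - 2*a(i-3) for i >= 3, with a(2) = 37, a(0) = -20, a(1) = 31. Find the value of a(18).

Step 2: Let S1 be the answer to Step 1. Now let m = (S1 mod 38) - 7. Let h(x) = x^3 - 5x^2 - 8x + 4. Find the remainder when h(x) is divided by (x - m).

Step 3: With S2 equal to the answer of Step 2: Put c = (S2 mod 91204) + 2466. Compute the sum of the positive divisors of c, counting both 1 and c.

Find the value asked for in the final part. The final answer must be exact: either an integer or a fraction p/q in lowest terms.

Step 1: a(3) = -2*(37) + 2*(31) - 2*(-20) = 28; iterating: a(3)=28, a(4)=-44, a(5)=70, a(6)=-284, a(7)=796, a(8)=-2300, a(9)=6760, a(10)=-19712, a(11)=57544, a(12)=-168032, a(13)=490576, a(14)=-1432304, a(15)=4181824, a(16)=-12209408, a(17)=35647072, a(18)=-104076608; answer -104076608
Step 2: S1 = -104076608; m = 27; remainder = value at the root: 1*(27)^3 - 5*(27)^2 - 8*(27)^1 + 4 = (19683) + (-3645) + (-216) + (4) = 15826; answer 15826
Step 3: S2 = 15826; c = 18292; 18292 = 2^2 * 17 * 269; sigma = (1 + 2 + 4) * (1 + 17) * (1 + 269) = 7 * 18 * 270 = 34020; answer 34020

34020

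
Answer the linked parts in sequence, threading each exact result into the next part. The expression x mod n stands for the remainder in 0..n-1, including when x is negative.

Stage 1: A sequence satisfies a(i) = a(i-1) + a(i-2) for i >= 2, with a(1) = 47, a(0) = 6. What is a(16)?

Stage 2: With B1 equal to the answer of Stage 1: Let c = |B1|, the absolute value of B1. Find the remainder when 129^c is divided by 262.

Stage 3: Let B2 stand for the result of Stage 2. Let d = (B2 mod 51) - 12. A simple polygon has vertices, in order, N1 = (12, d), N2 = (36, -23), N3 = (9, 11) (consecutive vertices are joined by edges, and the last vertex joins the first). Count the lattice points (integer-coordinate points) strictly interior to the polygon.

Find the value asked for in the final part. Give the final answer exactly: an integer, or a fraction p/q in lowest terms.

Stage 1: a(2) = 1*(47) + 1*(6) = 53; iterating: a(2)=53, a(3)=100, a(4)=153, a(5)=253, a(6)=406, a(7)=659, a(8)=1065, a(9)=1724, a(10)=2789, a(11)=4513, a(12)=7302, a(13)=11815, a(14)=19117, a(15)=30932, a(16)=50049; answer 50049
Stage 2: B1 = 50049; c = 50049; squarings mod 262: 129^1=129, 129^2=135, 129^4=147, 129^8=125, 129^16=167, 129^32=117, 129^64=65, 129^128=33, 129^256=41, 129^512=109, 129^1024=91, 129^2048=159, 129^4096=129, 129^8192=135, 129^16384=147, 129^32768=125; 129^50049 = 129^1 * 129^128 * 129^256 * 129^512 * 129^16384 * 129^32768 = 65 (mod 262); answer 65
Stage 3: B2 = 65; d = 2; cross terms: (12*-23 - 36*2)=-348, (36*11 - 9*-23)=603, (9*2 - 12*11)=-114; twice the area = |141| = 141; area = 141/2; boundary points = 1 + 1 + 3 = 5; strictly interior points = area - boundary/2 + 1 = 69; answer 69

69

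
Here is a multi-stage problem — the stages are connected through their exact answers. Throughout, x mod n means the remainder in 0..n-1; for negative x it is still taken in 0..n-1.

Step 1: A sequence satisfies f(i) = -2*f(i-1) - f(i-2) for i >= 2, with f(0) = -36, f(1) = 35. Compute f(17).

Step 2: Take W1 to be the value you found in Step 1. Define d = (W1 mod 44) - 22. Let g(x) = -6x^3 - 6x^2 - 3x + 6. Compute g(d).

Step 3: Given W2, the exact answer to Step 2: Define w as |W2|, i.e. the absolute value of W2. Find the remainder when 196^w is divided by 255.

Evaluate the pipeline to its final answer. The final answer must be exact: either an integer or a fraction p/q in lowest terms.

151

Step 1: f(2) = -2*(35) - 1*(-36) = -34; iterating: f(2)=-34, f(3)=33, f(4)=-32, f(5)=31, f(6)=-30, f(7)=29, f(8)=-28, f(9)=27, f(10)=-26, f(11)=25, f(12)=-24, f(13)=23, f(14)=-22, f(15)=21, f(16)=-20, f(17)=19; answer 19
Step 2: W1 = 19; d = -3; -6*(-3)^3 - 6*(-3)^2 - 3*(-3)^1 + 6 = (162) + (-54) + (9) + (6) = 123; answer 123
Step 3: W2 = 123; w = 123; squarings mod 255: 196^1=196, 196^2=166, 196^4=16, 196^8=1, 196^16=1, 196^32=1, 196^64=1; 196^123 = 196^1 * 196^2 * 196^8 * 196^16 * 196^32 * 196^64 = 151 (mod 255); answer 151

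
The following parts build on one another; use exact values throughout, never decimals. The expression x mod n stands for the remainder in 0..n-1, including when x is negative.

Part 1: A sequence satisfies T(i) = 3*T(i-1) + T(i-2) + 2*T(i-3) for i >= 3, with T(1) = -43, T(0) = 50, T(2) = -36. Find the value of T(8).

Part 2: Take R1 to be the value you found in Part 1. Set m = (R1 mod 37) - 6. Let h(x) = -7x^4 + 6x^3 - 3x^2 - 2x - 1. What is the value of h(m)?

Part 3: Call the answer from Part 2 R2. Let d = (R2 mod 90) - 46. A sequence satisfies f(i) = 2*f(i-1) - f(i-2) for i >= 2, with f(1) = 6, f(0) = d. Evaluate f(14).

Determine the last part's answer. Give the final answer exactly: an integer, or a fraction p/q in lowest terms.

305

Part 1: T(3) = 3*(-36) + 1*(-43) + 2*(50) = -51; iterating: T(3)=-51, T(4)=-275, T(5)=-948, T(6)=-3221, T(7)=-11161, T(8)=-38600; answer -38600
Part 2: R1 = -38600; m = 22; -7*(22)^4 + 6*(22)^3 - 3*(22)^2 - 2*(22)^1 - 1 = (-1639792) + (63888) + (-1452) + (-44) + (-1) = -1577401; answer -1577401
Part 3: R2 = -1577401; d = -17; f(2) = 2*(6) - 1*(-17) = 29; iterating: f(2)=29, f(3)=52, f(4)=75, f(5)=98, f(6)=121, f(7)=144, f(8)=167, f(9)=190, f(10)=213, f(11)=236, f(12)=259, f(13)=282, f(14)=305; answer 305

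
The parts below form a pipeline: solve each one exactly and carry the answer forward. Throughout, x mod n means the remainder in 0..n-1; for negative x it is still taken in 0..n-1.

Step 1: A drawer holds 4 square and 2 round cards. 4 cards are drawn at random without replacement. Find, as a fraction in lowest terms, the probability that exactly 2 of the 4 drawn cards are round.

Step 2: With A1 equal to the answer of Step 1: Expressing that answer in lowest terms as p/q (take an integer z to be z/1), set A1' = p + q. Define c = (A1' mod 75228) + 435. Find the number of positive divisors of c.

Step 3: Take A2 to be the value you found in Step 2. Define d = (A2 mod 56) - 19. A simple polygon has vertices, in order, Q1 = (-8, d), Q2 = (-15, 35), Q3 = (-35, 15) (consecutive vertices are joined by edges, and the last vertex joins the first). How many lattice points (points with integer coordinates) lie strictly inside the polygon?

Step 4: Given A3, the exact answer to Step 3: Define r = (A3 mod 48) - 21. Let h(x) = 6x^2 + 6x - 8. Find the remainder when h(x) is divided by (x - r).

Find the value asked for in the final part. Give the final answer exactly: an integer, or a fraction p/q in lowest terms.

Step 1: total draws C(6,4) = 15; favorable C(2,2)*C(4,2) = 6; P = 2/5; answer 2/5
Step 2: A1 = 2/5; threaded value p + q = 7; c = 442; 442 = 2 * 13 * 17; number of divisors = (1+1) * (1+1) * (1+1) = 8; answer 8
Step 3: A2 = 8; d = -11; cross terms: (-8*35 - -15*-11)=-445, (-15*15 - -35*35)=1000, (-35*-11 - -8*15)=505; twice the area = |1060| = 1060; area = 530; boundary points = 1 + 20 + 1 = 22; strictly interior points = area - boundary/2 + 1 = 520; answer 520
Step 4: A3 = 520; r = 19; remainder = value at the root: 6*(19)^2 + 6*(19)^1 - 8 = (2166) + (114) + (-8) = 2272; answer 2272

2272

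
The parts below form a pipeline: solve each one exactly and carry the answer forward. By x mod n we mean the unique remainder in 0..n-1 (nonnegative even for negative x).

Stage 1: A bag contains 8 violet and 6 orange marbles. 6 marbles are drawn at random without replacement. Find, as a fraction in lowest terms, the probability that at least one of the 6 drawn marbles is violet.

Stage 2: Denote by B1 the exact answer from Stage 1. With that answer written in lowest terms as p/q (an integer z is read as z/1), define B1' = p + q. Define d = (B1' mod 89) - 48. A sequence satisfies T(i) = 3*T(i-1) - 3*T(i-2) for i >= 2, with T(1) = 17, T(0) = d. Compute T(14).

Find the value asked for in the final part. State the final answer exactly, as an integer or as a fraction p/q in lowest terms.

Stage 1: total draws C(14,6) = 3003; complement C(6,6) = 1; favorable 3003 - 1 = 3002; P = 3002/3003; answer 3002/3003
Stage 2: B1 = 3002/3003; threaded value p + q = 6005; d = -6; T(2) = 3*(17) - 3*(-6) = 69; iterating: T(2)=69, T(3)=156, T(4)=261, T(5)=315, T(6)=162, T(7)=-459, T(8)=-1863, T(9)=-4212, T(10)=-7047, T(11)=-8505, T(12)=-4374, T(13)=12393, T(14)=50301; answer 50301

50301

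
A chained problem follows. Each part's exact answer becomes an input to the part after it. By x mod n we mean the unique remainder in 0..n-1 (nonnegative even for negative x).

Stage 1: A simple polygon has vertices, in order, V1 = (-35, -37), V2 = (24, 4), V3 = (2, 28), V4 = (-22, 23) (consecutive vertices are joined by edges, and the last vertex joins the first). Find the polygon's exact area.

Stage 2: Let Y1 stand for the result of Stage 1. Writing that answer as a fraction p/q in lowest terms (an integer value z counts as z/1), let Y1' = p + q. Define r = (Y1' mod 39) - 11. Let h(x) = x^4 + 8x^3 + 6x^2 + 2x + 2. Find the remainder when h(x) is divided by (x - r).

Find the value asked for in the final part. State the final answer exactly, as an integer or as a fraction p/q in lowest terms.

153614

Stage 1: cross terms: (-35*4 - 24*-37)=748, (24*28 - 2*4)=664, (2*23 - -22*28)=662, (-22*-37 - -35*23)=1619; twice the area = |3693| = 3693; area = 3693/2; answer 3693/2
Stage 2: Y1 = 3693/2; threaded value p + q = 3695; r = 18; remainder = value at the root: 1*(18)^4 + 8*(18)^3 + 6*(18)^2 + 2*(18)^1 + 2 = (104976) + (46656) + (1944) + (36) + (2) = 153614; answer 153614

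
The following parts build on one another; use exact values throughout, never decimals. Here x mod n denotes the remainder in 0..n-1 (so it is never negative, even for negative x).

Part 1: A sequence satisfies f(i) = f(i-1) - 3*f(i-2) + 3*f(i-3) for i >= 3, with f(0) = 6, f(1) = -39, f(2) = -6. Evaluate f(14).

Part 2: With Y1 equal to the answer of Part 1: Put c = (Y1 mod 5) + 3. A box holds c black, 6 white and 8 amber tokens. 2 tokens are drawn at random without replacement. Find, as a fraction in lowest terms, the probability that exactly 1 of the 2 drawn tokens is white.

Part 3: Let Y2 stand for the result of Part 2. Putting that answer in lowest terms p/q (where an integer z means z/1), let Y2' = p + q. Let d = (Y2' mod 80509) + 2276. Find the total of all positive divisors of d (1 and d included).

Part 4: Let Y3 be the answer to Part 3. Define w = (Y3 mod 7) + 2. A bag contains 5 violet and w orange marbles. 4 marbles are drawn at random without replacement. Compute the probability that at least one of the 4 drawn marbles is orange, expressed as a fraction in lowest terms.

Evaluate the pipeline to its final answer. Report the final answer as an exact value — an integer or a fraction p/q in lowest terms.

121/126

Part 1: f(3) = 1*(-6) - 3*(-39) + 3*(6) = 129; iterating: f(3)=129, f(4)=30, f(5)=-375, f(6)=-78, f(7)=1137, f(8)=246, f(9)=-3399, f(10)=-726, f(11)=10209, f(12)=2190, f(13)=-30615, f(14)=-6558; answer -6558
Part 2: Y1 = -6558; c = 5; total draws C(19,2) = 171; favorable C(6,1)*C(13,1) = 78; P = 26/57; answer 26/57
Part 3: Y2 = 26/57; threaded value p + q = 83; d = 2359; 2359 = 7 * 337; sigma = (1 + 7) * (1 + 337) = 8 * 338 = 2704; answer 2704
Part 4: Y3 = 2704; w = 4; total draws C(9,4) = 126; complement C(5,4) = 5; favorable 126 - 5 = 121; P = 121/126; answer 121/126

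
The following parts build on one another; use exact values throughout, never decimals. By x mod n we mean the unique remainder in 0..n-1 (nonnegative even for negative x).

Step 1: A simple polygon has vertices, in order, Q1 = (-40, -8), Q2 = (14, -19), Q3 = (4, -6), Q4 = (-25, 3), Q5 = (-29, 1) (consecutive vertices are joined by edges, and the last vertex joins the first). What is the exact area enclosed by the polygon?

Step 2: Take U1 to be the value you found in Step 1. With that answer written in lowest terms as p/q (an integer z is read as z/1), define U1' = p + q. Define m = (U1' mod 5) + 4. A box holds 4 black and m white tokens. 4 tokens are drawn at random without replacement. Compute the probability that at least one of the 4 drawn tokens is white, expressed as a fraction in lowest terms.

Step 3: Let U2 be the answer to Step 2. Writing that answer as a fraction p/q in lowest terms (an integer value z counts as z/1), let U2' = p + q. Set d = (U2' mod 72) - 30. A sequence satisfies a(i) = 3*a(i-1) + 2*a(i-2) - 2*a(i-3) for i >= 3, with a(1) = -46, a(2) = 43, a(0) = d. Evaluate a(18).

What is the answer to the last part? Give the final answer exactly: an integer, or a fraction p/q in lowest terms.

Step 1: cross terms: (-40*-19 - 14*-8)=872, (14*-6 - 4*-19)=-8, (4*3 - -25*-6)=-138, (-25*1 - -29*3)=62, (-29*-8 - -40*1)=272; twice the area = |1060| = 1060; area = 530; answer 530
Step 2: U1 = 530; threaded value p + q = 531; m = 5; total draws C(9,4) = 126; complement C(4,4) = 1; favorable 126 - 1 = 125; P = 125/126; answer 125/126
Step 3: U2 = 125/126; threaded value p + q = 251; d = 5; a(3) = 3*(43) + 2*(-46) - 2*(5) = 27; iterating: a(3)=27, a(4)=259, a(5)=745, a(6)=2699, a(7)=9069, a(8)=31115, a(9)=106085, a(10)=362347, a(11)=1236981, a(12)=4223467, a(13)=14419669, a(14)=49231979, a(15)=168088341, a(16)=573889643, a(17)=1959381653, a(18)=6689747563; answer 6689747563

6689747563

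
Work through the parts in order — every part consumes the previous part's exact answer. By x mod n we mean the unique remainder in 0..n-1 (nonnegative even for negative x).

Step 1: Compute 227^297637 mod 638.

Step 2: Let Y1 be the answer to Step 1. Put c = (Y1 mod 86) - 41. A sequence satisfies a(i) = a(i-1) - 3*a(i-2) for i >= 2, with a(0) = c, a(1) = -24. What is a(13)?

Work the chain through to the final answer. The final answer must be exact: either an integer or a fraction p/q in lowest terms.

9576

Step 1: squarings mod 638: 227^1=227, 227^2=489, 227^4=509, 227^8=53, 227^16=257, 227^32=335, 227^64=575, 227^128=141, 227^256=103, 227^512=401, 227^1024=25, 227^2048=625, 227^4096=169, 227^8192=489, 227^16384=509, 227^32768=53, 227^65536=257, 227^131072=335, 227^262144=575; 227^297637 = 227^1 * 227^4 * 227^32 * 227^128 * 227^512 * 227^2048 * 227^32768 * 227^262144 = 567 (mod 638); answer 567
Step 2: Y1 = 567; c = 10; a(2) = 1*(-24) - 3*(10) = -54; iterating: a(2)=-54, a(3)=18, a(4)=180, a(5)=126, a(6)=-414, a(7)=-792, a(8)=450, a(9)=2826, a(10)=1476, a(11)=-7002, a(12)=-11430, a(13)=9576; answer 9576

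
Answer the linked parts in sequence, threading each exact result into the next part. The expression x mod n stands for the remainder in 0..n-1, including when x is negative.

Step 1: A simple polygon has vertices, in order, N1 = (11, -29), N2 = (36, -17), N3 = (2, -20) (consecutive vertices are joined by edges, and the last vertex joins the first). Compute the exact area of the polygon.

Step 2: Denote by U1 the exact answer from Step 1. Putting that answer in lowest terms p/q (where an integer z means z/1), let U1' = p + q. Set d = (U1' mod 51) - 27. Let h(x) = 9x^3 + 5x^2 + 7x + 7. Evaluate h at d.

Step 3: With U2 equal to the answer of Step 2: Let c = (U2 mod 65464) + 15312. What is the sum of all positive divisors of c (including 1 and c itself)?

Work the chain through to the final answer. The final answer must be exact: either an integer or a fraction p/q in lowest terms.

Step 1: cross terms: (11*-17 - 36*-29)=857, (36*-20 - 2*-17)=-686, (2*-29 - 11*-20)=162; twice the area = |333| = 333; area = 333/2; answer 333/2
Step 2: U1 = 333/2; threaded value p + q = 335; d = 2; 9*(2)^3 + 5*(2)^2 + 7*(2)^1 + 7 = (72) + (20) + (14) + (7) = 113; answer 113
Step 3: U2 = 113; c = 15425; 15425 = 5^2 * 617; sigma = (1 + 5 + 25) * (1 + 617) = 31 * 618 = 19158; answer 19158

19158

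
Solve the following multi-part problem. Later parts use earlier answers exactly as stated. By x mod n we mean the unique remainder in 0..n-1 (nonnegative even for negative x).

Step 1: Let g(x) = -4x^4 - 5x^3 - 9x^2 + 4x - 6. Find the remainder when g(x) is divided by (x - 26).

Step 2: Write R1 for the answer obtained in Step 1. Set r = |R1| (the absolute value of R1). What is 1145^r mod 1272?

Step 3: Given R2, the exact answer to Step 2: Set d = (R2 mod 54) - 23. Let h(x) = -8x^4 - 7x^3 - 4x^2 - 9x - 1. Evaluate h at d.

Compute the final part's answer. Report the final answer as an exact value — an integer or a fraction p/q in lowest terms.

-219

Step 1: remainder = value at the root: -4*(26)^4 - 5*(26)^3 - 9*(26)^2 + 4*(26)^1 - 6 = (-1827904) + (-87880) + (-6084) + (104) + (-6) = -1921770; answer -1921770
Step 2: R1 = -1921770; r = 1921770; squarings mod 1272: 1145^1=1145, 1145^2=865, 1145^4=289, 1145^8=841, 1145^16=49, 1145^32=1129, 1145^64=97, 1145^128=505, 1145^256=625, 1145^512=121, 1145^1024=649, 1145^2048=169, 1145^4096=577, 1145^8192=937, 1145^16384=289, 1145^32768=841, 1145^65536=49, 1145^131072=1129, 1145^262144=97, 1145^524288=505, 1145^1048576=625; 1145^1921770 = 1145^2 * 1145^8 * 1145^32 * 1145^64 * 1145^128 * 1145^512 * 1145^4096 * 1145^16384 * 1145^65536 * 1145^262144 * 1145^524288 * 1145^1048576 = 673 (mod 1272); answer 673
Step 3: R2 = 673; d = 2; -8*(2)^4 - 7*(2)^3 - 4*(2)^2 - 9*(2)^1 - 1 = (-128) + (-56) + (-16) + (-18) + (-1) = -219; answer -219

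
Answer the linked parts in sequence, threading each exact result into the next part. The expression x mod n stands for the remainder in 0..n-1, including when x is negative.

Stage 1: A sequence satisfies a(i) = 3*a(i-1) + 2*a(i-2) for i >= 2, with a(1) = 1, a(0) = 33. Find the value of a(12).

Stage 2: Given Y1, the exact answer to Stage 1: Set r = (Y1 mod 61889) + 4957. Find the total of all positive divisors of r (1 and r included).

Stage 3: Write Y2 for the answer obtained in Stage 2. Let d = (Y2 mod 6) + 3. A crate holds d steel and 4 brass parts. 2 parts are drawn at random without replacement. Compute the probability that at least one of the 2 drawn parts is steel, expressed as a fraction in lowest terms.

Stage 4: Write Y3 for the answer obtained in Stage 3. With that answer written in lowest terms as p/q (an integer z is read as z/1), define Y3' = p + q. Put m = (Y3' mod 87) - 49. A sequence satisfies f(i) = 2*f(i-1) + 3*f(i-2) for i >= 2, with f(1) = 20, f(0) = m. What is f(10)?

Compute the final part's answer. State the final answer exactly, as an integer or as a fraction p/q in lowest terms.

-265754

Stage 1: a(2) = 3*(1) + 2*(33) = 69; iterating: a(2)=69, a(3)=209, a(4)=765, a(5)=2713, a(6)=9669, a(7)=34433, a(8)=122637, a(9)=436777, a(10)=1555605, a(11)=5540369, a(12)=19732317; answer 19732317
Stage 2: Y1 = 19732317; r = 56572; 56572 = 2^2 * 14143; sigma = (1 + 2 + 4) * (1 + 14143) = 7 * 14144 = 99008; answer 99008
Stage 3: Y2 = 99008; d = 5; total draws C(9,2) = 36; complement C(4,2) = 6; favorable 36 - 6 = 30; P = 5/6; answer 5/6
Stage 4: Y3 = 5/6; threaded value p + q = 11; m = -38; f(2) = 2*(20) + 3*(-38) = -74; iterating: f(2)=-74, f(3)=-88, f(4)=-398, f(5)=-1060, f(6)=-3314, f(7)=-9808, f(8)=-29558, f(9)=-88540, f(10)=-265754; answer -265754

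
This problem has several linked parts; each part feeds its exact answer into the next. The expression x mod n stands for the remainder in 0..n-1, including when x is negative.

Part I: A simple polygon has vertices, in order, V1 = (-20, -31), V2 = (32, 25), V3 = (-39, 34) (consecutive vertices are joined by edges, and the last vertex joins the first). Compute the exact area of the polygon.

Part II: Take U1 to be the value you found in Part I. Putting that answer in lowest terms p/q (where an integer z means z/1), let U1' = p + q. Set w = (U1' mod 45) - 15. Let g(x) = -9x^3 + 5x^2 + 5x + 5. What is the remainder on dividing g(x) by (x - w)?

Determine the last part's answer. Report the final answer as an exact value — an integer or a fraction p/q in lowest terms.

Part I: cross terms: (-20*25 - 32*-31)=492, (32*34 - -39*25)=2063, (-39*-31 - -20*34)=1889; twice the area = |4444| = 4444; area = 2222; answer 2222
Part II: U1 = 2222; threaded value p + q = 2223; w = 3; remainder = value at the root: -9*(3)^3 + 5*(3)^2 + 5*(3)^1 + 5 = (-243) + (45) + (15) + (5) = -178; answer -178

-178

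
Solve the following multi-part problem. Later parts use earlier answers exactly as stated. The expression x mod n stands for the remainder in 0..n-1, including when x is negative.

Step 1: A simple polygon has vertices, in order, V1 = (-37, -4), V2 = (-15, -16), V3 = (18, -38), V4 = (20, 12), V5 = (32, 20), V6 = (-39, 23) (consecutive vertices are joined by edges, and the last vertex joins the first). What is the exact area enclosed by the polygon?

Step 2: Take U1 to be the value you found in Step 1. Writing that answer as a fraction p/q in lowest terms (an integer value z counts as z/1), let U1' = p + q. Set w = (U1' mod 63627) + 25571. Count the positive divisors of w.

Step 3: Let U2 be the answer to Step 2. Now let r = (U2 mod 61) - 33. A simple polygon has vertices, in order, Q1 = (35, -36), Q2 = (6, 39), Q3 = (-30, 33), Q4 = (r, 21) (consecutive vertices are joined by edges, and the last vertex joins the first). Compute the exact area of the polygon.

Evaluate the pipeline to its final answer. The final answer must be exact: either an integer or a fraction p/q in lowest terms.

Step 1: cross terms: (-37*-16 - -15*-4)=532, (-15*-38 - 18*-16)=858, (18*12 - 20*-38)=976, (20*20 - 32*12)=16, (32*23 - -39*20)=1516, (-39*-4 - -37*23)=1007; twice the area = |4905| = 4905; area = 4905/2; answer 4905/2
Step 2: U1 = 4905/2; threaded value p + q = 4907; w = 30478; 30478 = 2 * 7^2 * 311; number of divisors = (1+1) * (2+1) * (1+1) = 12; answer 12
Step 3: U2 = 12; r = -21; cross terms: (35*39 - 6*-36)=1581, (6*33 - -30*39)=1368, (-30*21 - -21*33)=63, (-21*-36 - 35*21)=21; twice the area = |3033| = 3033; area = 3033/2; answer 3033/2

3033/2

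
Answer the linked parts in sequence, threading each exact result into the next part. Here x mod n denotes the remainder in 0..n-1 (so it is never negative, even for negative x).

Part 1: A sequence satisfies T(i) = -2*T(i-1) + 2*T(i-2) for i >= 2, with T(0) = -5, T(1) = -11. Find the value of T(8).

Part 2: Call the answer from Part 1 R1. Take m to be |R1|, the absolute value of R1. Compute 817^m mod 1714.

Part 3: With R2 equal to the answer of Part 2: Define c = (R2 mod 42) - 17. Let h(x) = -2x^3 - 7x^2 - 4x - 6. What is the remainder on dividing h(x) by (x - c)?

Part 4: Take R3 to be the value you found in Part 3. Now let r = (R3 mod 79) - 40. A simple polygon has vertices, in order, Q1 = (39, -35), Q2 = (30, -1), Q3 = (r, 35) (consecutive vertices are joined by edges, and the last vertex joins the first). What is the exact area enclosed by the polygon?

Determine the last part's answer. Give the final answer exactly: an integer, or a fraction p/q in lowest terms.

110

Part 1: T(2) = -2*(-11) + 2*(-5) = 12; iterating: T(2)=12, T(3)=-46, T(4)=116, T(5)=-324, T(6)=880, T(7)=-2408, T(8)=6576; answer 6576
Part 2: R1 = 6576; m = 6576; squarings mod 1714: 817^1=817, 817^2=743, 817^4=141, 817^8=1027, 817^16=619, 817^32=939, 817^64=725, 817^128=1141, 817^256=955, 817^512=177, 817^1024=477, 817^2048=1281, 817^4096=663; 817^6576 = 817^16 * 817^32 * 817^128 * 817^256 * 817^2048 * 817^4096 = 315 (mod 1714); answer 315
Part 3: R2 = 315; c = 4; remainder = value at the root: -2*(4)^3 - 7*(4)^2 - 4*(4)^1 - 6 = (-128) + (-112) + (-16) + (-6) = -262; answer -262
Part 4: R3 = -262; r = 14; cross terms: (39*-1 - 30*-35)=1011, (30*35 - 14*-1)=1064, (14*-35 - 39*35)=-1855; twice the area = |220| = 220; area = 110; answer 110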